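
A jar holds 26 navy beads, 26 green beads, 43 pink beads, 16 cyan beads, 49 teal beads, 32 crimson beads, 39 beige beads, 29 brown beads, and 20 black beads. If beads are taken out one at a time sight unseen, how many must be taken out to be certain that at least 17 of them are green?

271

The worst case draws every non-green bead first: 26 + 43 + 16 + 49 + 32 + 39 + 29 + 20 = 254.
The next 17 draws are then forced to be green, giving 254 + 17 = 271.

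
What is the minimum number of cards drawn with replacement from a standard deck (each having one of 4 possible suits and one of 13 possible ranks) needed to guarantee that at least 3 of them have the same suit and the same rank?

105

There are 4 × 13 = 52 (suit, rank) combinations acting as pigeonholes.
With 52 × 2 = 104 cards drawn with replacement from a standard deck we could place exactly 2 in each, with no (suit, rank) pair reaching 3.
One more forces some (suit, rank) pair to hold 3, so 104 + 1 = 105.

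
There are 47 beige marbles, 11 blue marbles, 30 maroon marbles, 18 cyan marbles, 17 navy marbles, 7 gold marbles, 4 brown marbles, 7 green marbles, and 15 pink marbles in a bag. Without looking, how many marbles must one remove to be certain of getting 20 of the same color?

118

In the worst case we take at most 19 of each color, but all 11 blue, all 18 cyan, all 17 navy, all 7 gold, all 4 brown, all 7 green, and all 15 pink (fewer than 19), giving 19 + 11 + 19 + 18 + 17 + 7 + 4 + 7 + 15 = 117.
One more marble then forces some color to 20, so 117 + 1 = 118.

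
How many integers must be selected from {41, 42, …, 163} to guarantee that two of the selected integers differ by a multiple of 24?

Group the integers by remainder mod 24; there are 24 residue classes, each nonempty in this range.
Choosing one from each class (24 integers) avoids any shared remainder.
One more choice must repeat a class, so two differ by a multiple of 24. Hence 24 + 1 = 25.

25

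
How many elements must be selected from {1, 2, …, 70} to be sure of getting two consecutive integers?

36

Partition {1, …, 70} into 35 pairs: {1,2}, {3,4}, …, {69,70}.
Choosing 35 integers — say the 35 even numbers 2, 4, …, 70 — takes one from each pair and avoids the property.
Choosing 36 forces two into the same pair by pigeonhole, and those are consecutive. So 36.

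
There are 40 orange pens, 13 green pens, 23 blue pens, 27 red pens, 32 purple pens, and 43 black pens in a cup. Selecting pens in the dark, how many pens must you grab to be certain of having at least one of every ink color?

166

The hardest ink color to obtain is green: we could draw every other pen first — 178 − 13 = 165 pens — without a single green one.
The next draw must be green, so 165 + 1 = 166.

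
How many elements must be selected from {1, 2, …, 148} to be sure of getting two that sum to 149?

75

Partition {1, …, 148} into 74 pairs: {1,148}, {2,147}, …, {74,75}.
Choosing 74 integers — say the integers 1 through 74 — takes one from each pair and avoids the property.
Choosing 75 forces two into the same pair by pigeonhole, and those sum to 149. So 75.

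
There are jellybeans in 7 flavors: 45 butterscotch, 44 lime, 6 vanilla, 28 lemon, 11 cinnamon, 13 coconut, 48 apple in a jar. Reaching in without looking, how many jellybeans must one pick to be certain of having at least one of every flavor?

The hardest flavor to obtain is vanilla: we could draw every other jellybean first — 195 − 6 = 189 jellybeans — without a single vanilla one.
The next draw must be vanilla, so 189 + 1 = 190.

190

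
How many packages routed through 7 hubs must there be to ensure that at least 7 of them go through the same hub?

There are 7 hubs acting as pigeonholes.
With 7 × 6 = 42 packages we could place exactly 6 in each, with no class reaching 7.
One more forces some class to hold 7, so 42 + 1 = 43.

43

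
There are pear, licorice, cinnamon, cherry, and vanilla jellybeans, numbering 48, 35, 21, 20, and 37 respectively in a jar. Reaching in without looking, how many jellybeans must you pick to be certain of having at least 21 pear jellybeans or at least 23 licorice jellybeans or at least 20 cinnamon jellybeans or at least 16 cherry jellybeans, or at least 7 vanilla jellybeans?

Each of the 5 flavors has its own threshold; avoid all of them simultaneously.
The worst case stops just short of every target: 20 pear, 22 licorice, 19 cinnamon, 15 cherry, 6 vanilla — 20 + 22 + 19 + 15 + 6 = 82 jellybeans.
One more jellybean must push some flavor to its target, so 82 + 1 = 83.

83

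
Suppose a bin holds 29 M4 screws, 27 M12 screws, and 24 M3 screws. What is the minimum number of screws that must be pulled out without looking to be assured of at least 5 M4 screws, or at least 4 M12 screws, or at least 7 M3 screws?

Each of the 3 sizes has its own threshold; avoid all of them simultaneously.
The worst case stops just short of every target: 4 M4, 3 M12, 6 M3 — 4 + 3 + 6 = 13 screws.
One more screw must push some size to its target, so 13 + 1 = 14.

14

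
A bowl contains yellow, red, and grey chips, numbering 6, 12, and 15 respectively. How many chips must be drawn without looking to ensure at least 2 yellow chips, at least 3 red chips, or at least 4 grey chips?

7

The worst case stops just short of every target: 1 yellow, 2 red, 3 grey — 1 + 2 + 3 = 6 chips.
One more chip must push some color to its target, so 6 + 1 = 7.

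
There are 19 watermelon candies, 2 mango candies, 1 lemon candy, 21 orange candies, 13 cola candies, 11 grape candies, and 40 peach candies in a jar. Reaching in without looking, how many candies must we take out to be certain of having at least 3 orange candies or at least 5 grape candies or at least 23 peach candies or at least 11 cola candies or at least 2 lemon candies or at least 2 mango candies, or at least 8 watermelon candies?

48

The worst case stops just short of every target: 7 watermelon, 1 mango, 1 lemon, 2 orange, 10 cola, 4 grape, 22 peach — 7 + 1 + 1 + 2 + 10 + 4 + 22 = 47 candies.
One more candy must push some flavor to its target, so 47 + 1 = 48.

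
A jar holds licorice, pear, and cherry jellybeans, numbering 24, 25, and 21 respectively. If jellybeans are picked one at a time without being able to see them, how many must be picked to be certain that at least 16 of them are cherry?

The worst case draws every non-cherry jellybean first: 24 + 25 = 49.
The next 16 draws are then forced to be cherry, giving 49 + 16 = 65.

65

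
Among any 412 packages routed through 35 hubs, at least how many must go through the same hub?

The 412 packages fall into 35 hubs.
If each of the 35 hubs held at most 11, the total would be at most 35 × 11 = 385 < 412, a contradiction.
So at least one holds ⌈412/35⌉ = 12.

12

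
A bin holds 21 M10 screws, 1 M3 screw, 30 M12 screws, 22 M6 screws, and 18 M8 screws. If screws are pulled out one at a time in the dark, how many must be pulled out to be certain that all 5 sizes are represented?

92

The hardest size to obtain is M3: we could draw every other screw first — 92 − 1 = 91 screws — without a single M3 one.
The next draw must be M3, so 91 + 1 = 92.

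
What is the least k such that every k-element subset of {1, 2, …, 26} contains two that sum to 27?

Partition {1, …, 26} into 13 pairs: {1,26}, {2,25}, …, {13,14}.
Choosing 13 integers — say the integers 1 through 13 — takes one from each pair and avoids the property.
Choosing 14 forces two into the same pair by pigeonhole, and those sum to 27. So 14.

14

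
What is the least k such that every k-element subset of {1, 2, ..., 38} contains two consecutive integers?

20

Partition {1, …, 38} into 19 pairs: {1,2}, {3,4}, …, {37,38}.
Choosing 19 integers — say the 19 even numbers 2, 4, …, 38 — takes one from each pair and avoids the property.
Choosing 20 forces two into the same pair by pigeonhole, and those are consecutive. So 20.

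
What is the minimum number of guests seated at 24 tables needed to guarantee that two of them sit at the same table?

There are 24 tables acting as pigeonholes.
With 24 guests we could place one in each, avoiding any repeat.
One more forces some class to hold 2, so 24 + 1 = 25.

25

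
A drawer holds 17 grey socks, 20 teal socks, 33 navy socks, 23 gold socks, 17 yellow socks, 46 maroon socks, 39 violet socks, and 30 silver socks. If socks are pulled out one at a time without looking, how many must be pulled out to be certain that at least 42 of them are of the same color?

221

In the worst case we take at most 41 of each color, but all 17 grey, all 20 teal, all 33 navy, all 23 gold, all 17 yellow, all 39 violet, and all 30 silver (fewer than 41), giving 17 + 20 + 33 + 23 + 17 + 41 + 39 + 30 = 220.
One more sock then forces some color to 42, so 220 + 1 = 221.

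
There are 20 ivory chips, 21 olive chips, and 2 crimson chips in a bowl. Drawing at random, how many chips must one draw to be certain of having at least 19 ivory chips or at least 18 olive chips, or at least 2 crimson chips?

37

The worst case stops just short of every target: 18 ivory, 17 olive, 1 crimson — 18 + 17 + 1 = 36 chips.
One more chip must push some color to its target, so 36 + 1 = 37.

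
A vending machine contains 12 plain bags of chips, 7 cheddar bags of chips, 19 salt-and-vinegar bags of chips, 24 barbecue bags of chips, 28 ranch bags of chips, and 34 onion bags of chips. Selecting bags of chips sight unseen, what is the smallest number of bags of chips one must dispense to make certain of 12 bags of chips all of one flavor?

Treat the 6 flavors as pigeonholes.
In the worst case we take at most 11 of each flavor, but all 7 cheddar (fewer than 11), giving 11 + 7 + 11 + 11 + 11 + 11 = 62.
One more bag of chips then forces some flavor to 12, so 62 + 1 = 63.

63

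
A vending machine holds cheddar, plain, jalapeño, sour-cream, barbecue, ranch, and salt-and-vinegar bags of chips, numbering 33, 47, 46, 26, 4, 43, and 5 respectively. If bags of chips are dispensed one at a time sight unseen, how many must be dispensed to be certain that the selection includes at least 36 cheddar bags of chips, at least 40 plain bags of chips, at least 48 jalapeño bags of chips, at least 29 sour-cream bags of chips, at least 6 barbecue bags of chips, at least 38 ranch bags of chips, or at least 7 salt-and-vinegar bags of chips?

191

The worst case stops just short of every target: all 33 cheddar, 39 plain, all 46 jalapeño, all 26 sour-cream, all 4 barbecue, 37 ranch, all 5 salt-and-vinegar — 33 + 39 + 46 + 26 + 4 + 37 + 5 = 190 bags of chips.
One more bag of chips must push some flavor to its target, so 190 + 1 = 191.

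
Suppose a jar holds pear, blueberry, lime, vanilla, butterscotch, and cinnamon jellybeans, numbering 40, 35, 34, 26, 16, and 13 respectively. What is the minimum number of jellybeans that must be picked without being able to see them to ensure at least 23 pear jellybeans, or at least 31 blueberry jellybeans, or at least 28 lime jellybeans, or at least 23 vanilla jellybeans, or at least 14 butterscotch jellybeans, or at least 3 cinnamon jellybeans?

117

The worst case stops just short of every target: 22 pear, 30 blueberry, 27 lime, 22 vanilla, 13 butterscotch, 2 cinnamon — 22 + 30 + 27 + 22 + 13 + 2 = 116 jellybeans.
One more jellybean must push some flavor to its target, so 116 + 1 = 117.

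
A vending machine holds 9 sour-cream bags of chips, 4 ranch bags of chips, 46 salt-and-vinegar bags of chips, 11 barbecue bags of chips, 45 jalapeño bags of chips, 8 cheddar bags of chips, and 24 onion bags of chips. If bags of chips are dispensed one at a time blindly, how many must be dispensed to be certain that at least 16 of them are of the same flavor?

In the worst case we take at most 15 of each flavor, but all 9 sour-cream, all 4 ranch, all 11 barbecue, and all 8 cheddar (fewer than 15), giving 9 + 4 + 15 + 11 + 15 + 8 + 15 = 77.
One more bag of chips then forces some flavor to 16, so 77 + 1 = 78.

78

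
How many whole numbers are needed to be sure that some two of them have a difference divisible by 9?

10

Use the pigeonhole principle on residue classes: two integers differ by a multiple of 9 exactly when they share a remainder mod 9.
There are 9 residue classes mod 9, so 9 integers can all lie in distinct classes.
One more integer must repeat a residue, giving a difference divisible by 9. So n = 9 + 1 = 10.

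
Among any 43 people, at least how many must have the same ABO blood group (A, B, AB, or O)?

There are 4 ABO blood groups, which serve as the pigeonholes.
If each of the 4 ABO blood groups held at most 10, the total would be at most 4 × 10 = 40 < 43, a contradiction.
So at least one holds ⌈43/4⌉ = 11.

11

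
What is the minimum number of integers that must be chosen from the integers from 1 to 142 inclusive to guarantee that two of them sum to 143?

72

Partition {1, …, 142} into 71 pairs: {1,142}, {2,141}, …, {71,72}.
Choosing 71 integers — say the integers 1 through 71 — takes one from each pair and avoids the property.
Choosing 72 forces two into the same pair by pigeonhole, and those sum to 143. So 72.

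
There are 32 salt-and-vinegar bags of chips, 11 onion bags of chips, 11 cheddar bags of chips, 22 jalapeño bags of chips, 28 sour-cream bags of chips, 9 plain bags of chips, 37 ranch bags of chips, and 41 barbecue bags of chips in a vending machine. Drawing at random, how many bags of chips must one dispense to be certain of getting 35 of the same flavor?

In the worst case we take at most 34 of each flavor, but all 32 salt-and-vinegar, all 11 onion, all 11 cheddar, all 22 jalapeño, all 28 sour-cream, and all 9 plain (fewer than 34), giving 32 + 11 + 11 + 22 + 28 + 9 + 34 + 34 = 181.
One more bag of chips then forces some flavor to 35, so 181 + 1 = 182.

182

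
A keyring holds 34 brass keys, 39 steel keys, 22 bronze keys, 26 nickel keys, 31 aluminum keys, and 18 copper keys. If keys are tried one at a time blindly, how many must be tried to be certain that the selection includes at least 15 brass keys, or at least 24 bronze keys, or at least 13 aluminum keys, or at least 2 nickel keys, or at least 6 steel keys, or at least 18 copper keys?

The worst case stops just short of every target: 14 brass, 5 steel, all 22 bronze, 1 nickel, 12 aluminum, 17 copper — 14 + 5 + 22 + 1 + 12 + 17 = 71 keys.
One more key must push some type to its target, so 71 + 1 = 72.

72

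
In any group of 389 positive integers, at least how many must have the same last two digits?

4

There are 100 possible two-digit endings, which serve as the pigeonholes.
If each of the 100 possible two-digit endings held at most 3, the total would be at most 100 × 3 = 300 < 389, a contradiction.
So at least one holds ⌈389/100⌉ = 4.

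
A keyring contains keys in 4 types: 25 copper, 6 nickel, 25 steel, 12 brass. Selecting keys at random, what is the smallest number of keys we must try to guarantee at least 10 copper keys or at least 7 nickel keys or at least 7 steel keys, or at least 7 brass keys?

Each of the 4 types has its own threshold; avoid all of them simultaneously.
The worst case stops just short of every target: 9 copper, 6 nickel, 6 steel, 6 brass — 9 + 6 + 6 + 6 = 27 keys.
One more key must push some type to its target, so 27 + 1 = 28.

28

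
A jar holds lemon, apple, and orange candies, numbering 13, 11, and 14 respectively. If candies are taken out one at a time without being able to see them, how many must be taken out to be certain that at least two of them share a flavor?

4

The worst case takes 1 candy of each flavor without reaching 2 of any: 3 × 1 = 3.
The next candy must bring some flavor to 2, so 3 + 1 = 4.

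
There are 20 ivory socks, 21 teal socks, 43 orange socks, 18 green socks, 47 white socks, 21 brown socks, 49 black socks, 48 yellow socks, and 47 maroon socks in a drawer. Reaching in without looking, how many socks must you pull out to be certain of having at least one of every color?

297

The hardest color to obtain is green: we could draw every other sock first — 314 − 18 = 296 socks — without a single green one.
The next draw must be green, so 296 + 1 = 297.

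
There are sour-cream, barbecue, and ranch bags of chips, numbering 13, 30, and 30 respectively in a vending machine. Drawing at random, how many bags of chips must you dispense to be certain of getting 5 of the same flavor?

13

The worst case takes 4 bags of chips of each flavor without reaching 5 of any: 3 × 4 = 12.
The next bag of chips must bring some flavor to 5, so 12 + 1 = 13.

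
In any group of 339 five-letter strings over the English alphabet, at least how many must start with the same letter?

14

If each of the 26 possible first letters held at most 13, the total would be at most 26 × 13 = 338 < 339, a contradiction.
So at least one holds ⌈339/26⌉ = 14.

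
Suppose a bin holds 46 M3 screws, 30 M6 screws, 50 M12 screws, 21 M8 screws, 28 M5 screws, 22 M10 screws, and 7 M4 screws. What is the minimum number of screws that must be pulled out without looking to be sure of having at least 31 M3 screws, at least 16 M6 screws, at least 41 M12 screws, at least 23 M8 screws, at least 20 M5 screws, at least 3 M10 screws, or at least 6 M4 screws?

133

The worst case stops just short of every target: 30 M3, 15 M6, 40 M12, all 21 M8, 19 M5, 2 M10, 5 M4 — 30 + 15 + 40 + 21 + 19 + 2 + 5 = 132 screws.
One more screw must push some size to its target, so 132 + 1 = 133.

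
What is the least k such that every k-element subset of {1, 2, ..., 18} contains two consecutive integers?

10

Partition {1, …, 18} into 9 pairs: {1,2}, {3,4}, …, {17,18}.
Choosing 9 integers — say the 9 even numbers 2, 4, …, 18 — takes one from each pair and avoids the property.
Choosing 10 forces two into the same pair by pigeonhole, and those are consecutive. So 10.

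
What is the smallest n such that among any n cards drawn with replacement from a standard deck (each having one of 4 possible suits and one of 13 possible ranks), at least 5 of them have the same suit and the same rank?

There are 4 × 13 = 52 (suit, rank) combinations acting as pigeonholes.
With 52 × 4 = 208 cards drawn with replacement from a standard deck we could place exactly 4 in each, with no (suit, rank) pair reaching 5.
One more forces some (suit, rank) pair to hold 5, so 208 + 1 = 209.

209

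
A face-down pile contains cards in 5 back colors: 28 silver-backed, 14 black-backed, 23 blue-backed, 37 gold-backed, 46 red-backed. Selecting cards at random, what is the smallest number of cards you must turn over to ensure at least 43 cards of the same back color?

145

Treat the 5 back colors as pigeonholes.
In the worst case we take at most 42 of each back color, but all 28 silver-backed, all 14 black-backed, all 23 blue-backed, and all 37 gold-backed (fewer than 42), giving 28 + 14 + 23 + 37 + 42 = 144.
One more card then forces some back color to 43, so 144 + 1 = 145.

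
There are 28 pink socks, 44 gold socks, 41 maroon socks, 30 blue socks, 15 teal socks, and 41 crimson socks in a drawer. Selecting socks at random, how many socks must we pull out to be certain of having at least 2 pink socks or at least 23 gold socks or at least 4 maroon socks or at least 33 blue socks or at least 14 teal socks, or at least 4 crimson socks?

Each of the 6 colors has its own threshold; avoid all of them simultaneously.
The worst case stops just short of every target: 1 pink, 22 gold, 3 maroon, all 30 blue, 13 teal, 3 crimson — 1 + 22 + 3 + 30 + 13 + 3 = 72 socks.
One more sock must push some color to its target, so 72 + 1 = 73.

73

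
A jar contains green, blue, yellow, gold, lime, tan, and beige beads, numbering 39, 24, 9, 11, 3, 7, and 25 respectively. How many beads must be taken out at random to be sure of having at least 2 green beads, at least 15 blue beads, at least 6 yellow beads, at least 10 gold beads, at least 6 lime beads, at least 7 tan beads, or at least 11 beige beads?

The worst case stops just short of every target: 1 green, 14 blue, 5 yellow, 9 gold, all 3 lime, 6 tan, 10 beige — 1 + 14 + 5 + 9 + 3 + 6 + 10 = 48 beads.
One more bead must push some color to its target, so 48 + 1 = 49.

49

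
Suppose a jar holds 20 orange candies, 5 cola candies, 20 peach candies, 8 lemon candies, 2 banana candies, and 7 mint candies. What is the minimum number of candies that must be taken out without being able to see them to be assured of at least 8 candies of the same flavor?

Treat the 6 flavors as pigeonholes.
In the worst case we take at most 7 of each flavor, but all 5 cola and all 2 banana (fewer than 7), giving 7 + 5 + 7 + 7 + 2 + 7 = 35.
One more candy then forces some flavor to 8, so 35 + 1 = 36.

36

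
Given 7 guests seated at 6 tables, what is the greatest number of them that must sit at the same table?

2

If each of the 6 tables held at most 1, the total would be at most 6 × 1 = 6 < 7, a contradiction.
So at least one holds ⌈7/6⌉ = 2.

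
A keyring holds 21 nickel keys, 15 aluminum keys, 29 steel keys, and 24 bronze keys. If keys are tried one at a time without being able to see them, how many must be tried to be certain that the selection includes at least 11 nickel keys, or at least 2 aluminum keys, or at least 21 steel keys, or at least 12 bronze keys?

The worst case stops just short of every target: 10 nickel, 1 aluminum, 20 steel, 11 bronze — 10 + 1 + 20 + 11 = 42 keys.
One more key must push some type to its target, so 42 + 1 = 43.

43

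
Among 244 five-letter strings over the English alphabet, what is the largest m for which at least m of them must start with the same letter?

10

If each of the 26 possible first letters held at most 9, the total would be at most 26 × 9 = 234 < 244, a contradiction.
So at least one holds ⌈244/26⌉ = 10.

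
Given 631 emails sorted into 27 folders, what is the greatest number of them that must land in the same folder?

If each of the 27 folders held at most 23, the total would be at most 27 × 23 = 621 < 631, a contradiction.
So at least one holds ⌈631/27⌉ = 24.

24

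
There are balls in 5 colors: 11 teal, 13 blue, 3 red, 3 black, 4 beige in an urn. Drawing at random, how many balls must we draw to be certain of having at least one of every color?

The hardest color to obtain is red: we could draw every other ball first — 34 − 3 = 31 balls — without a single red one.
The next draw must be red, so 31 + 1 = 32.

32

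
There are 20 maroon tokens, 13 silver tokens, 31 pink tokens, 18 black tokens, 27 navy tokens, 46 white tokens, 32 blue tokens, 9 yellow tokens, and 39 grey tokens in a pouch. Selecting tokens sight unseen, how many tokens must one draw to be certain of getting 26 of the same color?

In the worst case we take at most 25 of each color, but all 20 maroon, all 13 silver, all 18 black, and all 9 yellow (fewer than 25), giving 20 + 13 + 25 + 18 + 25 + 25 + 25 + 9 + 25 = 185.
One more token then forces some color to 26, so 185 + 1 = 186.

186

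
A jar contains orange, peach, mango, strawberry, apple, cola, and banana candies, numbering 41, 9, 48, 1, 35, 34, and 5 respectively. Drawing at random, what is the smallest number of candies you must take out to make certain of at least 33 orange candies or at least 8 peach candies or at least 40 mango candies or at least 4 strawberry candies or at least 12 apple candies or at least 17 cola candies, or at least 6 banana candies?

112

The worst case stops just short of every target: 32 orange, 7 peach, 39 mango, all 1 strawberry, 11 apple, 16 cola, 5 banana — 32 + 7 + 39 + 1 + 11 + 16 + 5 = 111 candies.
One more candy must push some flavor to its target, so 111 + 1 = 112.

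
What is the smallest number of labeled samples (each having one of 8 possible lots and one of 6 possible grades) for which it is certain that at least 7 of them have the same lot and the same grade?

There are 8 × 6 = 48 (lot, grade) combinations acting as pigeonholes.
With 48 × 6 = 288 labeled samples we could place exactly 6 in each, with no (lot, grade) pair reaching 7.
One more forces some (lot, grade) pair to hold 7, so 288 + 1 = 289.

289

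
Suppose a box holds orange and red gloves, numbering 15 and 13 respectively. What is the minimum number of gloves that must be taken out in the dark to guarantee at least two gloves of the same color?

3

Treat the 2 colors as pigeonholes.
The worst case takes 1 glove of each color without reaching 2 of any: 2 × 1 = 2.
The next glove must bring some color to 2, so 2 + 1 = 3.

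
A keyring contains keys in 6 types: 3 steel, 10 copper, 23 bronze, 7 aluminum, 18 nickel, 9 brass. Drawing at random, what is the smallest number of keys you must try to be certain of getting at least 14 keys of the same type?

Treat the 6 types as pigeonholes.
In the worst case we take at most 13 of each type, but all 3 steel, all 10 copper, all 7 aluminum, and all 9 brass (fewer than 13), giving 3 + 10 + 13 + 7 + 13 + 9 = 55.
One more key then forces some type to 14, so 55 + 1 = 56.

56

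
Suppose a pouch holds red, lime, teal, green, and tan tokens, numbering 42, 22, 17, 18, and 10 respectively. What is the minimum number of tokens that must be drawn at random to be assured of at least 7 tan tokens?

106

To avoid tan tokens as long as possible, exhaust the other 4 colors first.
The worst case draws every non-tan token first: 42 + 22 + 17 + 18 = 99.
The next 7 draws are then forced to be tan, giving 99 + 7 = 106.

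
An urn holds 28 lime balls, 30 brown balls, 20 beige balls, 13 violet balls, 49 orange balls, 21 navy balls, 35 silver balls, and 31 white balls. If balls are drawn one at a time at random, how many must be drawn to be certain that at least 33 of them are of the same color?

In the worst case we take at most 32 of each color, but all 28 lime, all 30 brown, all 20 beige, all 13 violet, all 21 navy, and all 31 white (fewer than 32), giving 28 + 30 + 20 + 13 + 32 + 21 + 32 + 31 = 207.
One more ball then forces some color to 33, so 207 + 1 = 208.

208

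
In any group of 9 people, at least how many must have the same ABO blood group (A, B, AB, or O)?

3

The 9 people fall into 4 ABO blood groups.
If each of the 4 ABO blood groups held at most 2, the total would be at most 4 × 2 = 8 < 9, a contradiction.
So at least one holds ⌈9/4⌉ = 3.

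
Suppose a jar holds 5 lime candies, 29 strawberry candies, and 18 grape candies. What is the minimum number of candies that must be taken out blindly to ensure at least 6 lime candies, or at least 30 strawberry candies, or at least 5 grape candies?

39

Each of the 3 flavors has its own threshold; avoid all of them simultaneously.
The worst case stops just short of every target: 5 lime, 29 strawberry, 4 grape — 5 + 29 + 4 = 38 candies.
One more candy must push some flavor to its target, so 38 + 1 = 39.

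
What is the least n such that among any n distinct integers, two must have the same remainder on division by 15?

Use the pigeonhole principle on residue classes: two integers differ by a multiple of 15 exactly when they share a remainder mod 15.
There are 15 residue classes mod 15, so 15 integers can all lie in distinct classes.
One more integer must repeat a residue, giving a difference divisible by 15. So n = 15 + 1 = 16.

16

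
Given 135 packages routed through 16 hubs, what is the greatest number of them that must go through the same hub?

9

If each of the 16 hubs held at most 8, the total would be at most 16 × 8 = 128 < 135, a contradiction.
So at least one holds ⌈135/16⌉ = 9.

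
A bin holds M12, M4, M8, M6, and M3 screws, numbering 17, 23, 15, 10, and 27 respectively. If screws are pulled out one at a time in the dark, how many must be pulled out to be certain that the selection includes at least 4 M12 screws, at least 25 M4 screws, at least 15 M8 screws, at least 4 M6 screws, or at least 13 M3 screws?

56

The worst case stops just short of every target: 3 M12, all 23 M4, 14 M8, 3 M6, 12 M3 — 3 + 23 + 14 + 3 + 12 = 55 screws.
One more screw must push some size to its target, so 55 + 1 = 56.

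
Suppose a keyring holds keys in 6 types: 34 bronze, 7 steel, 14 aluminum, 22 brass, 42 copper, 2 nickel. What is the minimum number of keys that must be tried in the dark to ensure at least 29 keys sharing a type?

102

Treat the 6 types as pigeonholes.
In the worst case we take at most 28 of each type, but all 7 steel, all 14 aluminum, all 22 brass, and all 2 nickel (fewer than 28), giving 28 + 7 + 14 + 22 + 28 + 2 = 101.
One more key then forces some type to 29, so 101 + 1 = 102.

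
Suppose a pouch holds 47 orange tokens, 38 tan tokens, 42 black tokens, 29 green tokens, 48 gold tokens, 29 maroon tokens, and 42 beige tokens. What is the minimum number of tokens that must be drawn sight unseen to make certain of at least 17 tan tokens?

254

The worst case draws every non-tan token first: 47 + 42 + 29 + 48 + 29 + 42 = 237.
The next 17 draws are then forced to be tan, giving 237 + 17 = 254.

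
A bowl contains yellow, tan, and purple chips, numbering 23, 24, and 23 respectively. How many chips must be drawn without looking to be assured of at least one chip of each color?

48

The hardest color to obtain is yellow: we could draw every other chip first — 70 − 23 = 47 chips — without a single yellow one.
The next draw must be yellow, so 47 + 1 = 48.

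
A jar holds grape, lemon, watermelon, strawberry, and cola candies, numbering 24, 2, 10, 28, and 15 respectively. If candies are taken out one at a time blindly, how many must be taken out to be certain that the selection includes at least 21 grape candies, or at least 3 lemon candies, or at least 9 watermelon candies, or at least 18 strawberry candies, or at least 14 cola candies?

61

The worst case stops just short of every target: 20 grape, 2 lemon, 8 watermelon, 17 strawberry, 13 cola — 20 + 2 + 8 + 17 + 13 = 60 candies.
One more candy must push some flavor to its target, so 60 + 1 = 61.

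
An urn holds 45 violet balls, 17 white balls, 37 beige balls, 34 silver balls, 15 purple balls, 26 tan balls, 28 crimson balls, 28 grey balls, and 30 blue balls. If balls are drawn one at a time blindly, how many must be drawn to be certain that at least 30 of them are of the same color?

In the worst case we take at most 29 of each color, but all 17 white, all 15 purple, all 26 tan, all 28 crimson, and all 28 grey (fewer than 29), giving 29 + 17 + 29 + 29 + 15 + 26 + 28 + 28 + 29 = 230.
One more ball then forces some color to 30, so 230 + 1 = 231.

231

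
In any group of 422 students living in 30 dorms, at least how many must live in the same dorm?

The 422 students fall into 30 dorms.
If each of the 30 dorms held at most 14, the total would be at most 30 × 14 = 420 < 422, a contradiction.
So at least one holds ⌈422/30⌉ = 15.

15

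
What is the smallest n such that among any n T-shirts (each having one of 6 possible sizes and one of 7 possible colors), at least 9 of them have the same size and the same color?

There are 6 × 7 = 42 (size, color) combinations acting as pigeonholes.
With 42 × 8 = 336 T-shirts we could place exactly 8 in each, with no (size, color) pair reaching 9.
One more forces some (size, color) pair to hold 9, so 336 + 1 = 337.

337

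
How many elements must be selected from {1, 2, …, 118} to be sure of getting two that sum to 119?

Partition {1, …, 118} into 59 pairs: {1,118}, {2,117}, …, {59,60}.
Choosing 59 integers — say the integers 1 through 59 — takes one from each pair and avoids the property.
Choosing 60 forces two into the same pair by pigeonhole, and those sum to 119. So 60.

60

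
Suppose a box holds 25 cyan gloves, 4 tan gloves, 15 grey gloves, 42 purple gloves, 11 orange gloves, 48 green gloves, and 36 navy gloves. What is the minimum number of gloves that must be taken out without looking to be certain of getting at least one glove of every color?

178

The hardest color to obtain is tan: we could draw every other glove first — 181 − 4 = 177 gloves — without a single tan one.
The next draw must be tan, so 177 + 1 = 178.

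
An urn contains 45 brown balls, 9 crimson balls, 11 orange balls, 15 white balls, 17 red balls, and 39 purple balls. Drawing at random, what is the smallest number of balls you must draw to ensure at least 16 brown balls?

The worst case draws every non-brown ball first: 9 + 11 + 15 + 17 + 39 = 91.
The next 16 draws are then forced to be brown, giving 91 + 16 = 107.

107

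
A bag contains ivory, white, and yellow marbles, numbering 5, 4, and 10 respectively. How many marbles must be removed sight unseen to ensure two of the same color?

Treat the 3 colors as pigeonholes.
The worst case takes 1 marble of each color without reaching 2 of any: 3 × 1 = 3.
The next marble must bring some color to 2, so 3 + 1 = 4.

4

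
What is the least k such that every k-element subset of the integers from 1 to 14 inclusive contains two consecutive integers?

Partition {1, …, 14} into 7 pairs: {1,2}, {3,4}, …, {13,14}.
Choosing 7 integers — say the 7 even numbers 2, 4, …, 14 — takes one from each pair and avoids the property.
Choosing 8 forces two into the same pair by pigeonhole, and those are consecutive. So 8.

8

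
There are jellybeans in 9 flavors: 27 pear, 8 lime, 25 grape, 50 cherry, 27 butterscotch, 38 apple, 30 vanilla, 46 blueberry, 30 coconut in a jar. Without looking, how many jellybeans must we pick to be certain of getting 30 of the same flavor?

233

In the worst case we take at most 29 of each flavor, but all 27 pear, all 8 lime, all 25 grape, and all 27 butterscotch (fewer than 29), giving 27 + 8 + 25 + 29 + 27 + 29 + 29 + 29 + 29 = 232.
One more jellybean then forces some flavor to 30, so 232 + 1 = 233.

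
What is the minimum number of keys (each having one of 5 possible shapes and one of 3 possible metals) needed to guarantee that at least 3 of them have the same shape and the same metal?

There are 5 × 3 = 15 (shape, metal) combinations acting as pigeonholes.
With 15 × 2 = 30 keys we could place exactly 2 in each, with no (shape, metal) pair reaching 3.
One more forces some (shape, metal) pair to hold 3, so 30 + 1 = 31.

31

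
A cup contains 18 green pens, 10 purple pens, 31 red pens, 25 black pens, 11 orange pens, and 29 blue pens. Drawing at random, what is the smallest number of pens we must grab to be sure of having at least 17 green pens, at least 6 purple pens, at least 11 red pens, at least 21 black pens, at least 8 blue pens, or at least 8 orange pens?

66

The worst case stops just short of every target: 16 green, 5 purple, 10 red, 20 black, 7 orange, 7 blue — 16 + 5 + 10 + 20 + 7 + 7 = 65 pens.
One more pen must push some ink color to its target, so 65 + 1 = 66.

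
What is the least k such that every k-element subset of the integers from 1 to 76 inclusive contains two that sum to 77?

39

Partition {1, …, 76} into 38 pairs: {1,76}, {2,75}, …, {38,39}.
Choosing 38 integers — say the integers 1 through 38 — takes one from each pair and avoids the property.
Choosing 39 forces two into the same pair by pigeonhole, and those sum to 77. So 39.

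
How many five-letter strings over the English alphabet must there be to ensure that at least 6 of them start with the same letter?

131

There are 26 possible first letters acting as pigeonholes.
With 26 × 5 = 130 five-letter strings over the English alphabet we could place exactly 5 in each, with no class reaching 6.
One more forces some class to hold 6, so 130 + 1 = 131.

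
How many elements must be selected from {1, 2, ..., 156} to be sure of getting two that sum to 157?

Partition {1, …, 156} into 78 pairs: {1,156}, {2,155}, …, {78,79}.
Choosing 78 integers — say the integers 1 through 78 — takes one from each pair and avoids the property.
Choosing 79 forces two into the same pair by pigeonhole, and those sum to 157. So 79.

79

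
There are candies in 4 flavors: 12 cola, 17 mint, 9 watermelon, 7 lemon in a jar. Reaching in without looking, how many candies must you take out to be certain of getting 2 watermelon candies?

38

The worst case draws every non-watermelon candy first: 12 + 17 + 7 = 36.
The next 2 draws are then forced to be watermelon, giving 36 + 2 = 38.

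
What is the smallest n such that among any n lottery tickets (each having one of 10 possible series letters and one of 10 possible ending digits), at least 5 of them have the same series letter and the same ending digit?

There are 10 × 10 = 100 (series letter, ending digit) combinations acting as pigeonholes.
With 100 × 4 = 400 lottery tickets we could place exactly 4 in each, with no (series letter, ending digit) pair reaching 5.
One more forces some (series letter, ending digit) pair to hold 5, so 400 + 1 = 401.

401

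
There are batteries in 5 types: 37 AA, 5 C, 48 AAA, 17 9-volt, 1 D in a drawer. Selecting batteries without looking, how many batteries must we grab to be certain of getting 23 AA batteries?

94

The worst case draws every non-AA battery first: 5 + 48 + 17 + 1 = 71.
The next 23 draws are then forced to be AA, giving 71 + 23 = 94.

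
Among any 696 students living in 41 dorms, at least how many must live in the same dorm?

17

The 696 students fall into 41 dorms.
If each of the 41 dorms held at most 16, the total would be at most 41 × 16 = 656 < 696, a contradiction.
So at least one holds ⌈696/41⌉ = 17.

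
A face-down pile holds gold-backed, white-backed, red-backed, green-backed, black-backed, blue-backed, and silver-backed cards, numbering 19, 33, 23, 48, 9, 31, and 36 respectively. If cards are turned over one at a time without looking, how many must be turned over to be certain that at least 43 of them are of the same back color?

194

Treat the 7 back colors as pigeonholes.
In the worst case we take at most 42 of each back color, but all 19 gold-backed, all 33 white-backed, all 23 red-backed, all 9 black-backed, all 31 blue-backed, and all 36 silver-backed (fewer than 42), giving 19 + 33 + 23 + 42 + 9 + 31 + 36 = 193.
One more card then forces some back color to 43, so 193 + 1 = 194.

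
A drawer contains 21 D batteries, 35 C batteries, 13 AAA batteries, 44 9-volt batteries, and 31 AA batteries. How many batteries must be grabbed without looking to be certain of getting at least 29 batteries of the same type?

119

In the worst case we take at most 28 of each type, but all 21 D and all 13 AAA (fewer than 28), giving 21 + 28 + 13 + 28 + 28 = 118.
One more battery then forces some type to 29, so 118 + 1 = 119.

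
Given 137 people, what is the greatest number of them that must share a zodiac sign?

12

There are 12 zodiac signs, which serve as the pigeonholes.
If each of the 12 zodiac signs held at most 11, the total would be at most 12 × 11 = 132 < 137, a contradiction.
So at least one holds ⌈137/12⌉ = 12.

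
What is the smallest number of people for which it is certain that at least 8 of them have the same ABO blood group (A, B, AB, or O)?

29

There are 4 ABO blood groups acting as pigeonholes.
With 4 × 7 = 28 people we could place exactly 7 in each, with no class reaching 8.
One more forces some class to hold 8, so 28 + 1 = 29.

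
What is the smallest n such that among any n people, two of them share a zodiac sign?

There are 12 zodiac signs acting as pigeonholes.
With 12 people we could place one in each, avoiding any repeat.
One more forces some class to hold 2, so 12 + 1 = 13.

13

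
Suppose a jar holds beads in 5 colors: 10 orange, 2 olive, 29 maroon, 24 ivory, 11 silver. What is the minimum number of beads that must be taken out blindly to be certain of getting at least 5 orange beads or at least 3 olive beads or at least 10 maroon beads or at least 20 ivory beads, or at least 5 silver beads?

39

The worst case stops just short of every target: 4 orange, 2 olive, 9 maroon, 19 ivory, 4 silver — 4 + 2 + 9 + 19 + 4 = 38 beads.
One more bead must push some color to its target, so 38 + 1 = 39.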